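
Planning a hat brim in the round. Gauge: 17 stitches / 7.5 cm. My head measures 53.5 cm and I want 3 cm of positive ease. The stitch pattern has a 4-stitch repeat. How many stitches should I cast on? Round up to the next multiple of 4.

Finished = 53.5 + 3 = 56.5 cm.
17 / 7.5 = 2.267 sts/cm.
56.5 × 2.267 = 128.07 sts.
Next multiple of 4: 132.

Cast on 132 stitches.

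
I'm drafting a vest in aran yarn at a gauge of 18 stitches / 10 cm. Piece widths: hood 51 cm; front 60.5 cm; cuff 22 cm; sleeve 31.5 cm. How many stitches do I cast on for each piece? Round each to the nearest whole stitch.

Rate = 18/10 = 1.8 sts per cm.
hood: 51 × 1.8 = 91.80 → 92.
front: 60.5 × 1.8 = 108.90 → 109.
cuff: 22 × 1.8 = 39.60 → 40.
sleeve: 31.5 × 1.8 = 56.70 → 57.

hood 92; front 109; cuff 40; sleeve 57.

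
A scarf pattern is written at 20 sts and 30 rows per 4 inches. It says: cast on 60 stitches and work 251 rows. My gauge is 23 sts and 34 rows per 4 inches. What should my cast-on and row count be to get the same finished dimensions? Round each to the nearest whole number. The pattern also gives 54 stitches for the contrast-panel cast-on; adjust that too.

Stitches: 60 × 23/20 = 69.00 → 69.
Rows: 251 × 34/30 = 284.47 → 284.
contrast-panel cast-on: 54 × 23/20 = 62.10 → 62.

Cast on 69 stitches; work 284 rows; contrast-panel cast-on 62 stitches.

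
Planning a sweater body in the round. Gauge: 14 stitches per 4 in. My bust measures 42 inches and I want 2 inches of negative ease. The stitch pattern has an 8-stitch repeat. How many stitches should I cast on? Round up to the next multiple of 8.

Finished = 42 − 2 = 40 inches.
14 / 4 = 3.5 sts/in.
40 × 3.5 = 140.00 sts.
Next multiple of 8: 144.

144 stitches.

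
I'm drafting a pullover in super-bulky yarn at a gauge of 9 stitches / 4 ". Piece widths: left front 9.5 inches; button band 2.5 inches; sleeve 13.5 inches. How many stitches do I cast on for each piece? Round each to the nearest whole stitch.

Rate = 9/4 = 2.25 sts per in.
left front: 9.5 × 2.25 = 21.38 → 21.
button band: 2.5 × 2.25 = 5.62 → 6.
sleeve: 13.5 × 2.25 = 30.38 → 30.

left front 21; button band 6; sleeve 30.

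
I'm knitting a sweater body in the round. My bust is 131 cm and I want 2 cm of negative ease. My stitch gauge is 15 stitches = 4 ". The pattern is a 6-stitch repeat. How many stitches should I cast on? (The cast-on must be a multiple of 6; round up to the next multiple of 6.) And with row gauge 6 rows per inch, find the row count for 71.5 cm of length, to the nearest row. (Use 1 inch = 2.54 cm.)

Cast on 192 stitches; work 169 rows.

Finished = 131 − 2 = 129 cm.
129 cm × 1/2.54 = 50.79 inches.
15/4 = 3.75 sts per in; 50.79 × 3.75 = 190.45 sts.
Next multiple of 6 → 192.
71.5 cm = 28.15 inches; × 6 = 168.90 → 169 rows.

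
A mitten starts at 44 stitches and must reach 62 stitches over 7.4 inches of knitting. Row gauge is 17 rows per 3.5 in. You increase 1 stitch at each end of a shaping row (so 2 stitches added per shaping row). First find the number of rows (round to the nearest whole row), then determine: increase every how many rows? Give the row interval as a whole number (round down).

Increase every 4th row.

Rows = 7.4 × 4.857 = 35.9 → 36 rows.
Stitches to add: 18 → 9 shaping rows (at 2 st each).
36 / 9 = 4.00 → every 4 rows.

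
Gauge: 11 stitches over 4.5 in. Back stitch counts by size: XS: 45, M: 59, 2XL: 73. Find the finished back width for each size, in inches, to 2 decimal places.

11/4.5 = 2.444 sts per in.
XS: 45 / 2.444 = 18.409 → 18.41 in.
M: 59 / 2.444 = 24.136 → 24.14 in.
2XL: 73 / 2.444 = 29.864 → 29.86 in.

XS 18.41 inches; M 24.14 inches; 2XL 29.86 inches.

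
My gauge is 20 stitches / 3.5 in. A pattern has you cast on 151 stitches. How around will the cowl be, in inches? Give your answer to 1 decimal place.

26.4 inches.

20 stitches / 3.5 inch = 5.714 stitches per inch.
151 / 5.714 = 26.43 inches.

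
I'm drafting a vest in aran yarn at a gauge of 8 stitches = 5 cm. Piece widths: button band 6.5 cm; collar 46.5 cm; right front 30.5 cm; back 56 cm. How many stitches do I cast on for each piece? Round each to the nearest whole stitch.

button band 10; collar 74; right front 49; back 90.

Rate = 8/5 = 1.6 sts per cm.
button band: 6.5 × 1.6 = 10.40 → 10.
collar: 46.5 × 1.6 = 74.40 → 74.
right front: 30.5 × 1.6 = 48.80 → 49.
back: 56 × 1.6 = 89.60 → 90.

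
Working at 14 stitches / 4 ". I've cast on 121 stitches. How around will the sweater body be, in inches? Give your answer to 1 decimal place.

14 stitches / 4 inch = 3.5 stitches per inch.
121 / 3.5 = 34.57 inches.

34.6 inches.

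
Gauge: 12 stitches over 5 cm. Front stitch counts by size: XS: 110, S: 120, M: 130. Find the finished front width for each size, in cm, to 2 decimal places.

XS 45.83 cm; S 50.00 cm; M 54.17 cm.

12/5 = 2.4 sts per cm.
XS: 110 / 2.4 = 45.833 → 45.83 cm.
S: 120 / 2.4 = 50.000 → 50.00 cm.
M: 130 / 2.4 = 54.167 → 54.17 cm.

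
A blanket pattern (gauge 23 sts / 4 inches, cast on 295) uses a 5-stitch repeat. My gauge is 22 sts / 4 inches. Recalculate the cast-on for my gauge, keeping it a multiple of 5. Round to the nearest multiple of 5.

280 stitches.

295 × 22 / 23 = 282.17.
Nearest multiple of 5: 280.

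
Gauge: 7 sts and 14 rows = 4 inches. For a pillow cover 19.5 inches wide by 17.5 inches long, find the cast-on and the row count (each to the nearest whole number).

Cast on 34 stitches and work 61 rows.

Stitch gauge = 7/4 = 1.75 sts/in; 19.5 × 1.75 = 34.12 → 34 sts.
Row gauge = 14/4 = 3.5 rows/in; 17.5 × 3.5 = 61.25 → 61 rows.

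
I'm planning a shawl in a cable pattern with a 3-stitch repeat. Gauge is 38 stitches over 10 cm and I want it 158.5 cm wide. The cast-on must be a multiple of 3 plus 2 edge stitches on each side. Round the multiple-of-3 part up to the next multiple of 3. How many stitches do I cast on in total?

CO 604 sts.

38 / 10 = 3.8 sts per cm.
158.5 × 3.8 = 602.30 sts.
Less 4 edge sts → 598.30 for the repeat.
Next multiple of 3: 600.
Add back 4 edge sts → 604.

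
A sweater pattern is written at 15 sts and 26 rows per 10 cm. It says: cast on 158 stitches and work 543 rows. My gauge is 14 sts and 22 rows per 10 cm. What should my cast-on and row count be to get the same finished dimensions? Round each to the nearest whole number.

Stitches: 158 × 14/15 = 147.47 → 147.
Rows: 543 × 22/26 = 459.46 → 459.

Cast on 147 stitches; work 459 rows.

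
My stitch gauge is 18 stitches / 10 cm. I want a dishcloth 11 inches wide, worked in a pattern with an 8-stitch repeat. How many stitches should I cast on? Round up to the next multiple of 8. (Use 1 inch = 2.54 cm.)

11 in = 11 × 2.54 = 27.94 cm.
18 / 10 = 1.8 sts/cm.
27.94 × 1.8 = 50.29 sts.
→ 56.

56 stitches.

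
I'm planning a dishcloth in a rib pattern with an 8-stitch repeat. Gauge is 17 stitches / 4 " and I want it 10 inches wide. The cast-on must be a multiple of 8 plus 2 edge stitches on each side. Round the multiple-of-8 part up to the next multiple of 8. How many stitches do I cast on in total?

17 / 4 = 4.25 sts per inch.
10 × 4.25 = 42.50 sts.
Less 4 edge sts → 38.50 for the repeat.
Next multiple of 8: 40.
Add back 4 edge sts → 44.

Cast on 44 stitches.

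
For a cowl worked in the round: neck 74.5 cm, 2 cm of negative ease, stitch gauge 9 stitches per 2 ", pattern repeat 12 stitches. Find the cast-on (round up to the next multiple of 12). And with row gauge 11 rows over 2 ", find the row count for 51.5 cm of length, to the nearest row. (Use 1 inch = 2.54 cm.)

Finished = 74.5 − 2 = 72.5 cm.
72.5 cm × 1/2.54 = 28.54 inches.
9/2 = 4.5 sts per in; 28.54 × 4.5 = 128.44 sts.
Next multiple of 12 → 132.
51.5 cm = 20.28 inches; × 5.5 = 111.52 → 112 rows.

Cast on 132 stitches; work 112 rows.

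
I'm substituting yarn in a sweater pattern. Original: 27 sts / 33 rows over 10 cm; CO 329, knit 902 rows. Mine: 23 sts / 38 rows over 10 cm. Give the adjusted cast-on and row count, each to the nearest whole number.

Stitches: 329 × 23/27 = 280.26 → 280.
Rows: 902 × 38/33 = 1038.67 → 1039.

Cast on 280 stitches; work 1039 rows.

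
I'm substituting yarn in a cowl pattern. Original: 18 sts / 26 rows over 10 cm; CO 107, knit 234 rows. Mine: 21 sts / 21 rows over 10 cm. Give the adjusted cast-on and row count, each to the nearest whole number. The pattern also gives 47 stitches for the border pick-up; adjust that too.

Stitches: 107 × 21/18 = 124.83 → 125.
Rows: 234 × 21/26 = 189.00 → 189.
border pick-up: 47 × 21/18 = 54.83 → 55.

Cast on 125 stitches; work 189 rows; border pick-up 55 stitches.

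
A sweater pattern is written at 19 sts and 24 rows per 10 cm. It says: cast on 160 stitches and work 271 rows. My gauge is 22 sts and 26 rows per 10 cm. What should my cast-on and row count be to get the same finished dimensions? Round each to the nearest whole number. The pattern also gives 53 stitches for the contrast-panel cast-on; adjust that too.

Cast on 185 stitches; work 294 rows; contrast-panel cast-on 61 stitches.

Stitches: 160 × 22/19 = 185.26 → 185.
Rows: 271 × 26/24 = 293.58 → 294.
contrast-panel cast-on: 53 × 22/19 = 61.37 → 61.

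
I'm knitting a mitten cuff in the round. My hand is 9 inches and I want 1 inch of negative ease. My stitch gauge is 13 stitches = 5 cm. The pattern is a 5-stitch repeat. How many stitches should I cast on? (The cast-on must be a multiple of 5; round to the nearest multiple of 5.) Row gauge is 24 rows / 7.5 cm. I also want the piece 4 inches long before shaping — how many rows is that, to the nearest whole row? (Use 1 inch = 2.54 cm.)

Finished = 9 − 1 = 8 inches.
8 inches × 2.54 = 20.32 cm.
13/5 = 2.6 sts per cm; 20.32 × 2.6 = 52.83 sts.
Nearest multiple of 5 → 55.
4 inches = 10.16 cm; × 3.2 = 32.51 → 33 rows.

Cast on 55 stitches; work 33 rows.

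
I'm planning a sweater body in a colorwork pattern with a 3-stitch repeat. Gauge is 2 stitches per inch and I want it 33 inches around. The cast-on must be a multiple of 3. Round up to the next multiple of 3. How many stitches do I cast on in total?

CO 66 sts.

2 / 1 = 2 sts per inch.
33 × 2 = 66.00 sts.
Next multiple of 3: 66.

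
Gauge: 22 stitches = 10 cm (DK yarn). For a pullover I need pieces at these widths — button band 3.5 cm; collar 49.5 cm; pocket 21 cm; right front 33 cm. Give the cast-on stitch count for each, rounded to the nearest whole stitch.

button band 8; collar 109; pocket 46; right front 73.

Rate = 22/10 = 2.2 sts per cm.
button band: 3.5 × 2.2 = 7.70 → 8.
collar: 49.5 × 2.2 = 108.90 → 109.
pocket: 21 × 2.2 = 46.20 → 46.
right front: 33 × 2.2 = 72.60 → 73.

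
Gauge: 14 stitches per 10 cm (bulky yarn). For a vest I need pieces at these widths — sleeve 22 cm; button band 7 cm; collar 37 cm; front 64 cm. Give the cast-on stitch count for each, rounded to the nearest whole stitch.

sleeve 31; button band 10; collar 52; front 90.

Rate = 14/10 = 1.4 sts per cm.
sleeve: 22 × 1.4 = 30.80 → 31.
button band: 7 × 1.4 = 9.80 → 10.
collar: 37 × 1.4 = 51.80 → 52.
front: 64 × 1.4 = 89.60 → 90.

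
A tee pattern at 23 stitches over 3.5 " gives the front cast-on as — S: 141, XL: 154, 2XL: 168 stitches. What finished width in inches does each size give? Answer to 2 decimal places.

S 21.46 inches; XL 23.43 inches; 2XL 25.57 inches.

23/3.5 = 6.571 sts per in.
S: 141 / 6.571 = 21.457 → 21.46 in.
XL: 154 / 6.571 = 23.435 → 23.43 in.
2XL: 168 / 6.571 = 25.565 → 25.57 in.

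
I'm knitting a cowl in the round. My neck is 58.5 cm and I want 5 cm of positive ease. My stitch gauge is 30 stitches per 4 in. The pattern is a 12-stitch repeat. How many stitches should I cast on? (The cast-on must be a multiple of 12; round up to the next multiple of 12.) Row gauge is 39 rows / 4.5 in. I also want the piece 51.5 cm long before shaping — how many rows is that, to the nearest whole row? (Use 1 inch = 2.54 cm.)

Finished = 58.5 + 5 = 63.5 cm.
63.5 cm × 1/2.54 = 25.00 inches.
30/4 = 7.5 sts per in; 25.00 × 7.5 = 187.50 sts.
Next multiple of 12 → 192.
51.5 cm = 20.28 inches; × 8.667 = 175.72 → 176 rows.

Cast on 192 stitches; work 176 rows.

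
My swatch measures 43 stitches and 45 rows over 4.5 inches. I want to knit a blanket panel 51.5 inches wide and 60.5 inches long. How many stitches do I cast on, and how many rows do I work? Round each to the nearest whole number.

Stitch gauge = 43/4.5 = 9.556 sts/in; 51.5 × 9.556 = 492.11 → 492 sts.
Row gauge = 45/4.5 = 10 rows/in; 60.5 × 10 = 605.00 → 605 rows.

Cast on 492 stitches and work 605 rows.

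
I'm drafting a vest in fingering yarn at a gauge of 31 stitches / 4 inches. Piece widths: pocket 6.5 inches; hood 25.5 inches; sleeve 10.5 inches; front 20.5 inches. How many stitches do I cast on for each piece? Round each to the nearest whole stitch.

Rate = 31/4 = 7.75 sts per in.
pocket: 6.5 × 7.75 = 50.38 → 50.
hood: 25.5 × 7.75 = 197.62 → 198.
sleeve: 10.5 × 7.75 = 81.38 → 81.
front: 20.5 × 7.75 = 158.88 → 159.

pocket 50; hood 198; sleeve 81; front 159.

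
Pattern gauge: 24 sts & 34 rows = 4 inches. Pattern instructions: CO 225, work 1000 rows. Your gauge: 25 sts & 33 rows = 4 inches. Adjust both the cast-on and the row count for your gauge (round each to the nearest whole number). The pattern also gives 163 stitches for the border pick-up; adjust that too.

Stitches: 225 × 25/24 = 234.38 → 234.
Rows: 1000 × 33/34 = 970.59 → 971.
border pick-up: 163 × 25/24 = 169.79 → 170.

Cast on 234 stitches; work 971 rows; border pick-up 170 stitches.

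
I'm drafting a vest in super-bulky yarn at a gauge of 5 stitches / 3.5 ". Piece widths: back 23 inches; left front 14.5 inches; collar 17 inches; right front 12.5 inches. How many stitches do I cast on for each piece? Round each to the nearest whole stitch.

back 33; left front 21; collar 24; right front 18.

Rate = 5/3.5 = 1.429 sts per in.
back: 23 × 1.429 = 32.86 → 33.
left front: 14.5 × 1.429 = 20.71 → 21.
collar: 17 × 1.429 = 24.29 → 24.
right front: 12.5 × 1.429 = 17.86 → 18.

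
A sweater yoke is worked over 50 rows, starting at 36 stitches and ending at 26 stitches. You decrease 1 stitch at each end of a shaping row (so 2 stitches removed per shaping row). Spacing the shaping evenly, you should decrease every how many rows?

Decrease every 10th row.

Stitches to remove: |26 − 36| = 10.
Shaping rows needed: 10 / 2 = 5.
50 rows / 5 = every 10 rows.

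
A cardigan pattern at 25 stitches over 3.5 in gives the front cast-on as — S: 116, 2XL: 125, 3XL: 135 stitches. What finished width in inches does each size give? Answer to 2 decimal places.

25/3.5 = 7.143 sts per in.
S: 116 / 7.143 = 16.240 → 16.24 in.
2XL: 125 / 7.143 = 17.500 → 17.50 in.
3XL: 135 / 7.143 = 18.900 → 18.90 in.

S 16.24 inches; 2XL 17.50 inches; 3XL 18.90 inches.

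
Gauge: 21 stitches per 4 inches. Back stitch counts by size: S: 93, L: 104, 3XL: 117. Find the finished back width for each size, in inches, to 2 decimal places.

S 17.71 inches; L 19.81 inches; 3XL 22.29 inches.

21/4 = 5.25 sts per in.
S: 93 / 5.25 = 17.714 → 17.71 in.
L: 104 / 5.25 = 19.810 → 19.81 in.
3XL: 117 / 5.25 = 22.286 → 22.29 in.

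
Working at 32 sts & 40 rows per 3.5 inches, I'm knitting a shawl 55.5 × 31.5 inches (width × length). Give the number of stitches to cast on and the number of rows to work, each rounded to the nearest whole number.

Stitch gauge = 32/3.5 = 9.143 sts/in; 55.5 × 9.143 = 507.43 → 507 sts.
Row gauge = 40/3.5 = 11.429 rows/in; 31.5 × 11.429 = 360.00 → 360 rows.

Cast on 507 stitches and work 360 rows.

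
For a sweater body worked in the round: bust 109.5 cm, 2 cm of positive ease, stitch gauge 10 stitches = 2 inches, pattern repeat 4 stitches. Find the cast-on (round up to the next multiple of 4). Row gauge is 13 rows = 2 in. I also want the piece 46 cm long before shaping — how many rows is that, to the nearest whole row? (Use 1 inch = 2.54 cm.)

Finished = 109.5 + 2 = 111.5 cm.
111.5 cm × 1/2.54 = 43.90 inches.
10/2 = 5 sts per in; 43.90 × 5 = 219.49 sts.
Next multiple of 4 → 220.
46 cm = 18.11 inches; × 6.5 = 117.72 → 118 rows.

Cast on 220 stitches; work 118 rows.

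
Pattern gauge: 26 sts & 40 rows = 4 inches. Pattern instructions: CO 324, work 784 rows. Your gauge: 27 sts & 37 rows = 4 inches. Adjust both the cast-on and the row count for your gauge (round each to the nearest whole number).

Cast on 336 stitches; work 725 rows.

Stitches: 324 × 27/26 = 336.46 → 336.
Rows: 784 × 37/40 = 725.20 → 725.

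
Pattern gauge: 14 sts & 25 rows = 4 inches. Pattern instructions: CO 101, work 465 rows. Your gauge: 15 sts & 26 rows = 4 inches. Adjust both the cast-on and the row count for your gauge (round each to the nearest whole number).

Stitches: 101 × 15/14 = 108.21 → 108.
Rows: 465 × 26/25 = 483.60 → 484.

Cast on 108 stitches; work 484 rows.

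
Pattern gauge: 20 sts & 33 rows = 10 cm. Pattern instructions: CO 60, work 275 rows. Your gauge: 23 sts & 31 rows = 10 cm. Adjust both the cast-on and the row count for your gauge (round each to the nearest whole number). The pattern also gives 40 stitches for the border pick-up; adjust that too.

Cast on 69 stitches; work 258 rows; border pick-up 46 stitches.

Stitches: 60 × 23/20 = 69.00 → 69.
Rows: 275 × 31/33 = 258.33 → 258.
border pick-up: 40 × 23/20 = 46.00 → 46.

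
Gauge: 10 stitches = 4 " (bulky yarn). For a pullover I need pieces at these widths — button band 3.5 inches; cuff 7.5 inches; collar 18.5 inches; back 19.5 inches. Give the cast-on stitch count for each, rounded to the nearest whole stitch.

button band 9; cuff 19; collar 46; back 49.

Rate = 10/4 = 2.5 sts per in.
button band: 3.5 × 2.5 = 8.75 → 9.
cuff: 7.5 × 2.5 = 18.75 → 19.
collar: 18.5 × 2.5 = 46.25 → 46.
back: 19.5 × 2.5 = 48.75 → 49.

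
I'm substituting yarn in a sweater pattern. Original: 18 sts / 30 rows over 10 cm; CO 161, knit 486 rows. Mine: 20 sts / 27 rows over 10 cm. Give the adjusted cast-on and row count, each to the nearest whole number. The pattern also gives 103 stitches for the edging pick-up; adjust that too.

Stitches: 161 × 20/18 = 178.89 → 179.
Rows: 486 × 27/30 = 437.40 → 437.
edging pick-up: 103 × 20/18 = 114.44 → 114.

Cast on 179 stitches; work 437 rows; edging pick-up 114 stitches.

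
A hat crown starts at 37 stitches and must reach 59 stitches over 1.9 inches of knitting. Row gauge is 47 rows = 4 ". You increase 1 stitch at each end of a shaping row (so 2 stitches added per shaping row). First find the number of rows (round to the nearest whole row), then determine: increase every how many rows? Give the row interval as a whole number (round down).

Rows = 1.9 × 11.75 = 22.3 → 22 rows.
Stitches to add: 22 → 11 shaping rows (at 2 st each).
22 / 11 = 2.00 → every 2 rows.

Increase every 2nd row.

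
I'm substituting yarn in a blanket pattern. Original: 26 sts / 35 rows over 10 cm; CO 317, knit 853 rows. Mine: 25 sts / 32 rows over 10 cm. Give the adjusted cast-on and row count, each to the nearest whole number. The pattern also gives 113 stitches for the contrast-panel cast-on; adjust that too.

Cast on 305 stitches; work 780 rows; contrast-panel cast-on 109 stitches.

Stitches: 317 × 25/26 = 304.81 → 305.
Rows: 853 × 32/35 = 779.89 → 780.
contrast-panel cast-on: 113 × 25/26 = 108.65 → 109.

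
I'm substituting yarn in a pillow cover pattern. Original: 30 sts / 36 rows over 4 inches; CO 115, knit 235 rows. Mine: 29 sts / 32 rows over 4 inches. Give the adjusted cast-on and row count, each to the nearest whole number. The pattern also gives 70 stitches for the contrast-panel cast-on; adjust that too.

Stitches: 115 × 29/30 = 111.17 → 111.
Rows: 235 × 32/36 = 208.89 → 209.
contrast-panel cast-on: 70 × 29/30 = 67.67 → 68.

Cast on 111 stitches; work 209 rows; contrast-panel cast-on 68 stitches.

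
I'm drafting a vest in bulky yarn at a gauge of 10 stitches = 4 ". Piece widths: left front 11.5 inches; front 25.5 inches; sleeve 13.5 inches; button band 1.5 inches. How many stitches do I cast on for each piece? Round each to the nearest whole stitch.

left front 29; front 64; sleeve 34; button band 4.

Rate = 10/4 = 2.5 sts per in.
left front: 11.5 × 2.5 = 28.75 → 29.
front: 25.5 × 2.5 = 63.75 → 64.
sleeve: 13.5 × 2.5 = 33.75 → 34.
button band: 1.5 × 2.5 = 3.75 → 4.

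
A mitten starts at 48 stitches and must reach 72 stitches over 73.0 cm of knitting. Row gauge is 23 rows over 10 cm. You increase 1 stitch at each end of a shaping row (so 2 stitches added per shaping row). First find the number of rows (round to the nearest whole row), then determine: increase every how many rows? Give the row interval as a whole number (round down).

Increase every 14th row.

Rows = 73.0 × 2.3 = 167.9 → 168 rows.
Stitches to add: 24 → 12 shaping rows (at 2 st each).
168 / 12 = 14.00 → every 14 rows.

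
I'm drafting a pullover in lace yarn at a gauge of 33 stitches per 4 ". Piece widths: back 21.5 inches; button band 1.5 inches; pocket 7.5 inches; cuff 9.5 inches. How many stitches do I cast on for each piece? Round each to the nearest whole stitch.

Rate = 33/4 = 8.25 sts per in.
back: 21.5 × 8.25 = 177.38 → 177.
button band: 1.5 × 8.25 = 12.38 → 12.
pocket: 7.5 × 8.25 = 61.88 → 62.
cuff: 9.5 × 8.25 = 78.38 → 78.

back 177; button band 12; pocket 62; cuff 78.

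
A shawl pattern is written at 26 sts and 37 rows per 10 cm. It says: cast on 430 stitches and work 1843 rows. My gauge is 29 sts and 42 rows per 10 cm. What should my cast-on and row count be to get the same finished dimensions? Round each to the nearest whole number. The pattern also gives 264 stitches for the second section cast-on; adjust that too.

Cast on 480 stitches; work 2092 rows; second section cast-on 294 stitches.

Stitches: 430 × 29/26 = 479.62 → 480.
Rows: 1843 × 42/37 = 2092.05 → 2092.
second section cast-on: 264 × 29/26 = 294.46 → 294.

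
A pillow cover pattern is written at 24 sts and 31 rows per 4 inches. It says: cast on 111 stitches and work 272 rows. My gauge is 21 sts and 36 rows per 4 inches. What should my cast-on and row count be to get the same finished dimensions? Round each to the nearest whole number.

Stitches: 111 × 21/24 = 97.12 → 97.
Rows: 272 × 36/31 = 315.87 → 316.

Cast on 97 stitches; work 316 rows.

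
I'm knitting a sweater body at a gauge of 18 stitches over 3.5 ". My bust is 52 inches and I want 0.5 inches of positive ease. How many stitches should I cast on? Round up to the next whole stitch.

Finished = 52 + 0.5 = 52.5 in.
18 / 3.5 = 5.143 sts per inch.
52.50 × 5.143 = 270.00 sts.

Cast on 270 stitches.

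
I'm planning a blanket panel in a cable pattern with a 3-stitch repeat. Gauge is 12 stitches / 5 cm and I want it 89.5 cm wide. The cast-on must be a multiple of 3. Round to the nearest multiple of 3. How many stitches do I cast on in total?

12 / 5 = 2.4 sts per cm.
89.5 × 2.4 = 214.80 sts.
Nearest multiple of 3: 216.

Cast on 216 stitches.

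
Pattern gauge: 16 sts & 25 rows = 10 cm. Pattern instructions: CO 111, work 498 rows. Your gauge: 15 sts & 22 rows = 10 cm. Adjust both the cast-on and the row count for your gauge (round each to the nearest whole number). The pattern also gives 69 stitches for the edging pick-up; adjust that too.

Stitches: 111 × 15/16 = 104.06 → 104.
Rows: 498 × 22/25 = 438.24 → 438.
edging pick-up: 69 × 15/16 = 64.69 → 65.

Cast on 104 stitches; work 438 rows; edging pick-up 65 stitches.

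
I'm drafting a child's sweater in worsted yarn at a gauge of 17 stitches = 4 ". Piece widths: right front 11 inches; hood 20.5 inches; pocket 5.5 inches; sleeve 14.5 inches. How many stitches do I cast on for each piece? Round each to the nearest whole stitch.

right front 47; hood 87; pocket 23; sleeve 62.

Rate = 17/4 = 4.25 sts per in.
right front: 11 × 4.25 = 46.75 → 47.
hood: 20.5 × 4.25 = 87.12 → 87.
pocket: 5.5 × 4.25 = 23.38 → 23.
sleeve: 14.5 × 4.25 = 61.62 → 62.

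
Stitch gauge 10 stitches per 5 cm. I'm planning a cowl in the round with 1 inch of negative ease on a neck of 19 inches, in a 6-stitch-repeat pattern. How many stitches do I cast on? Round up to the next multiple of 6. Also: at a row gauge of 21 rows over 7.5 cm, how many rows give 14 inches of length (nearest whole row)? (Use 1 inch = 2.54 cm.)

Cast on 96 stitches; work 100 rows.

Finished = 19 − 1 = 18 inches.
18 inches × 2.54 = 45.72 cm.
10/5 = 2 sts per cm; 45.72 × 2 = 91.44 sts.
Next multiple of 6 → 96.
14 inches = 35.56 cm; × 2.8 = 99.57 → 100 rows.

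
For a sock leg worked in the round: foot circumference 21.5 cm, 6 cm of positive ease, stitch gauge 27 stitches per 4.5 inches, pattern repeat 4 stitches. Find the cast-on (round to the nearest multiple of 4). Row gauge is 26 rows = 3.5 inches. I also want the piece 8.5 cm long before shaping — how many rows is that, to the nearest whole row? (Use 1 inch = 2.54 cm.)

Cast on 64 stitches; work 25 rows.

Finished = 21.5 + 6 = 27.5 cm.
27.5 cm × 1/2.54 = 10.83 inches.
27/4.5 = 6 sts per in; 10.83 × 6 = 64.96 sts.
Nearest multiple of 4 → 64.
8.5 cm = 3.35 inches; × 7.429 = 24.86 → 25 rows.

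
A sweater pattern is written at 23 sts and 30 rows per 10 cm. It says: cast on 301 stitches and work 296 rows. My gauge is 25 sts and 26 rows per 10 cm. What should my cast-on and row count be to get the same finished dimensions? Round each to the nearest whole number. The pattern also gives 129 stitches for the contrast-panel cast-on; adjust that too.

Stitches: 301 × 25/23 = 327.17 → 327.
Rows: 296 × 26/30 = 256.53 → 257.
contrast-panel cast-on: 129 × 25/23 = 140.22 → 140.

Cast on 327 stitches; work 257 rows; contrast-panel cast-on 140 stitches.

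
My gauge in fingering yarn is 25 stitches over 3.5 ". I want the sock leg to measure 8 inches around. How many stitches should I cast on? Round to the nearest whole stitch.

25 stitches / 3.5 in = 7.143 stitches per inch.
8 × 7.143 = 57.14 stitches.
Round to nearest → 57.

CO 57 sts.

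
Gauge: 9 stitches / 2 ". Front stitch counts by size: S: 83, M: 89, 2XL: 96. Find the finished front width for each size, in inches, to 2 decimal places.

9/2 = 4.5 sts per in.
S: 83 / 4.5 = 18.444 → 18.44 in.
M: 89 / 4.5 = 19.778 → 19.78 in.
2XL: 96 / 4.5 = 21.333 → 21.33 in.

S 18.44 inches; M 19.78 inches; 2XL 21.33 inches.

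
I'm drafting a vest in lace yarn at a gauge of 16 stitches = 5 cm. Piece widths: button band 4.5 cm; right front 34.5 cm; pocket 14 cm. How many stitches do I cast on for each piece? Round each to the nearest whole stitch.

button band 14; right front 110; pocket 45.

Rate = 16/5 = 3.2 sts per cm.
button band: 4.5 × 3.2 = 14.40 → 14.
right front: 34.5 × 3.2 = 110.40 → 110.
pocket: 14 × 3.2 = 44.80 → 45.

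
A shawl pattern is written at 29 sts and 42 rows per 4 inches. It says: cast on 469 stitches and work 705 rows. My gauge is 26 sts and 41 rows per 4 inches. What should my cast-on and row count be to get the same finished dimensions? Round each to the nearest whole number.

Stitches: 469 × 26/29 = 420.48 → 420.
Rows: 705 × 41/42 = 688.21 → 688.

Cast on 420 stitches; work 688 rows.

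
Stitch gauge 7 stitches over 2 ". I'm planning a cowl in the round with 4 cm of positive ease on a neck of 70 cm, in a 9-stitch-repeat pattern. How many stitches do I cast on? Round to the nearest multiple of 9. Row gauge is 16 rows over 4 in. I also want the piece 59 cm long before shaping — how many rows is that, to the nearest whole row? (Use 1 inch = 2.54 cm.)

Finished = 70 + 4 = 74 cm.
74 cm × 1/2.54 = 29.13 inches.
7/2 = 3.5 sts per in; 29.13 × 3.5 = 101.97 sts.
Nearest multiple of 9 → 99.
59 cm = 23.23 inches; × 4 = 92.91 → 93 rows.

Cast on 99 stitches; work 93 rows.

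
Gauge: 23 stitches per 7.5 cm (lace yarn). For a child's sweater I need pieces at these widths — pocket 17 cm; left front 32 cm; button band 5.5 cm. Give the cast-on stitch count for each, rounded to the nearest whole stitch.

pocket 52; left front 98; button band 17.

Rate = 23/7.5 = 3.067 sts per cm.
pocket: 17 × 3.067 = 52.13 → 52.
left front: 32 × 3.067 = 98.13 → 98.
button band: 5.5 × 3.067 = 16.87 → 17.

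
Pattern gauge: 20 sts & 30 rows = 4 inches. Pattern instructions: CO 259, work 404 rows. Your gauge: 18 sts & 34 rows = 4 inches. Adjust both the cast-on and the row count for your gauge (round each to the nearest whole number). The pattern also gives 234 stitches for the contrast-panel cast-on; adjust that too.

Stitches: 259 × 18/20 = 233.10 → 233.
Rows: 404 × 34/30 = 457.87 → 458.
contrast-panel cast-on: 234 × 18/20 = 210.60 → 211.

Cast on 233 stitches; work 458 rows; contrast-panel cast-on 211 stitches.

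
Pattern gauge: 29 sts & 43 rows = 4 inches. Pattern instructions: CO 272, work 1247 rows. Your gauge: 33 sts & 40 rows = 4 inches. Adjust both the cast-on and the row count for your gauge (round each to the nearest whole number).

Cast on 310 stitches; work 1160 rows.

Stitches: 272 × 33/29 = 309.52 → 310.
Rows: 1247 × 40/43 = 1160.00 → 1160.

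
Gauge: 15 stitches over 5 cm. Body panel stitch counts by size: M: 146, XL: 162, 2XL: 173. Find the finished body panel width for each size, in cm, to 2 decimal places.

15/5 = 3 sts per cm.
M: 146 / 3 = 48.667 → 48.67 cm.
XL: 162 / 3 = 54.000 → 54.00 cm.
2XL: 173 / 3 = 57.667 → 57.67 cm.

M 48.67 cm; XL 54.00 cm; 2XL 57.67 cm.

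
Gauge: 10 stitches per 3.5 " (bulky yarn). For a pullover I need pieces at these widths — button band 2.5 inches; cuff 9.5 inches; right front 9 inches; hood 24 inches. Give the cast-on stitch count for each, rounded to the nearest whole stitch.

Rate = 10/3.5 = 2.857 sts per in.
button band: 2.5 × 2.857 = 7.14 → 7.
cuff: 9.5 × 2.857 = 27.14 → 27.
right front: 9 × 2.857 = 25.71 → 26.
hood: 24 × 2.857 = 68.57 → 69.

button band 7; cuff 27; right front 26; hood 69.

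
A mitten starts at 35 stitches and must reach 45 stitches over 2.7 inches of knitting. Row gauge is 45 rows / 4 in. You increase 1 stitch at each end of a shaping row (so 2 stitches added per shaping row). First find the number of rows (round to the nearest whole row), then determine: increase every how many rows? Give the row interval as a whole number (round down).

Increase every 6th row.

Rows = 2.7 × 11.25 = 30.4 → 30 rows.
Stitches to add: 10 → 5 shaping rows (at 2 st each).
30 / 5 = 6.00 → every 6 rows.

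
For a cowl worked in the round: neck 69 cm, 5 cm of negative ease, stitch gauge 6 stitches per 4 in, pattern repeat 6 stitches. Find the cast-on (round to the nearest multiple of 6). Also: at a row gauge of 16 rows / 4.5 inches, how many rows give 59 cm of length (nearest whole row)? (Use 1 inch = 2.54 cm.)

Finished = 69 − 5 = 64 cm.
64 cm × 1/2.54 = 25.20 inches.
6/4 = 1.5 sts per in; 25.20 × 1.5 = 37.80 sts.
Nearest multiple of 6 → 36.
59 cm = 23.23 inches; × 3.556 = 82.59 → 83 rows.

Cast on 36 stitches; work 83 rows.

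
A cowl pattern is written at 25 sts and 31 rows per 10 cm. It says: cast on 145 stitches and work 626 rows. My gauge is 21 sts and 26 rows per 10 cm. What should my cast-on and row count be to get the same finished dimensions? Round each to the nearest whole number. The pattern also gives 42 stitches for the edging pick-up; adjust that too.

Cast on 122 stitches; work 525 rows; edging pick-up 35 stitches.

Stitches: 145 × 21/25 = 121.80 → 122.
Rows: 626 × 26/31 = 525.03 → 525.
edging pick-up: 42 × 21/25 = 35.28 → 35.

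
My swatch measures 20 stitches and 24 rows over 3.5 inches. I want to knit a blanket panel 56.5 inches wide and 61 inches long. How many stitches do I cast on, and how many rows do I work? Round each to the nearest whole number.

Cast on 323 stitches and work 418 rows.

Stitch gauge = 20/3.5 = 5.714 sts/in; 56.5 × 5.714 = 322.86 → 323 sts.
Row gauge = 24/3.5 = 6.857 rows/in; 61 × 6.857 = 418.29 → 418 rows.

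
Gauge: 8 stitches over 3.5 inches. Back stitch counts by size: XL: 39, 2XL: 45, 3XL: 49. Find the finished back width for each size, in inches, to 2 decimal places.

8/3.5 = 2.286 sts per in.
XL: 39 / 2.286 = 17.062 → 17.06 in.
2XL: 45 / 2.286 = 19.688 → 19.69 in.
3XL: 49 / 2.286 = 21.438 → 21.44 in.

XL 17.06 inches; 2XL 19.69 inches; 3XL 21.44 inches.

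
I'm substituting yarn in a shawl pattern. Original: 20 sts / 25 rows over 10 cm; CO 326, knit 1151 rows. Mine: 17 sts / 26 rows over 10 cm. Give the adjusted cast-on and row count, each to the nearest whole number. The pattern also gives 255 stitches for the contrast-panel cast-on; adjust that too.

Stitches: 326 × 17/20 = 277.10 → 277.
Rows: 1151 × 26/25 = 1197.04 → 1197.
contrast-panel cast-on: 255 × 17/20 = 216.75 → 217.

Cast on 277 stitches; work 1197 rows; contrast-panel cast-on 217 stitches.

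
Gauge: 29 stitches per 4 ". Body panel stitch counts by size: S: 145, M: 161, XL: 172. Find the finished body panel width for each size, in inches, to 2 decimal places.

29/4 = 7.25 sts per in.
S: 145 / 7.25 = 20.000 → 20.00 in.
M: 161 / 7.25 = 22.207 → 22.21 in.
XL: 172 / 7.25 = 23.724 → 23.72 in.

S 20.00 inches; M 22.21 inches; XL 23.72 inches.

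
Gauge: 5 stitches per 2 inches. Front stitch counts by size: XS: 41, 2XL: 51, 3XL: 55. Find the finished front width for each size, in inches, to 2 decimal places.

5/2 = 2.5 sts per in.
XS: 41 / 2.5 = 16.400 → 16.40 in.
2XL: 51 / 2.5 = 20.400 → 20.40 in.
3XL: 55 / 2.5 = 22.000 → 22.00 in.

XS 16.40 inches; 2XL 20.40 inches; 3XL 22.00 inches.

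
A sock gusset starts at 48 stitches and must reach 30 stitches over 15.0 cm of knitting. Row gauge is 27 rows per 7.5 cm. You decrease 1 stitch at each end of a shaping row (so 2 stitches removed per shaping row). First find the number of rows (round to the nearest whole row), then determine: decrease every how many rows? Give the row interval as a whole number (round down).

Rows = 15.0 × 3.6 = 54.0 → 54 rows.
Stitches to remove: 18 → 9 shaping rows (at 2 st each).
54 / 9 = 6.00 → every 6 rows.

Decrease every 6th row.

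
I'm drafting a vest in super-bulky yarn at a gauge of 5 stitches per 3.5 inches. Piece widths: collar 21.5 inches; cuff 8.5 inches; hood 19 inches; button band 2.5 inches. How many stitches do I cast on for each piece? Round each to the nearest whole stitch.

collar 31; cuff 12; hood 27; button band 4.

Rate = 5/3.5 = 1.429 sts per in.
collar: 21.5 × 1.429 = 30.71 → 31.
cuff: 8.5 × 1.429 = 12.14 → 12.
hood: 19 × 1.429 = 27.14 → 27.
button band: 2.5 × 1.429 = 3.57 → 4.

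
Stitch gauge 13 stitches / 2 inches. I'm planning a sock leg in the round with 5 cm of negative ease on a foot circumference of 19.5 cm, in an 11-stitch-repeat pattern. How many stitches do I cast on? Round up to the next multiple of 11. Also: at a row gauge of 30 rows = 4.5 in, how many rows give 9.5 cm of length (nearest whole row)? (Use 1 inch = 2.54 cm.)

Cast on 44 stitches; work 25 rows.

Finished = 19.5 − 5 = 14.5 cm.
14.5 cm × 1/2.54 = 5.71 inches.
13/2 = 6.5 sts per in; 5.71 × 6.5 = 37.11 sts.
Next multiple of 11 → 44.
9.5 cm = 3.74 inches; × 6.667 = 24.93 → 25 rows.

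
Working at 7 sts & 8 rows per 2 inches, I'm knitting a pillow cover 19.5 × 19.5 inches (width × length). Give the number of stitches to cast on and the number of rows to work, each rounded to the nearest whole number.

Stitch gauge = 7/2 = 3.5 sts/in; 19.5 × 3.5 = 68.25 → 68 sts.
Row gauge = 8/2 = 4 rows/in; 19.5 × 4 = 78.00 → 78 rows.

Cast on 68 stitches and work 78 rows.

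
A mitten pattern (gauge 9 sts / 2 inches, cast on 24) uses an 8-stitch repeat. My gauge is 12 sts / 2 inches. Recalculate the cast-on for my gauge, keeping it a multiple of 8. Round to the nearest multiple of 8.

CO 32 sts.

24 × 12 / 9 = 32.00.
Nearest multiple of 8: 32.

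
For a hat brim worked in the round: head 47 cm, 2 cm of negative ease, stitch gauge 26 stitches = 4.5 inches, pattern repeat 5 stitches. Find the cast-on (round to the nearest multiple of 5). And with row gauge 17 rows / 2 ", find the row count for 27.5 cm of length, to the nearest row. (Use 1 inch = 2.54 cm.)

Finished = 47 − 2 = 45 cm.
45 cm × 1/2.54 = 17.72 inches.
26/4.5 = 5.778 sts per in; 17.72 × 5.778 = 102.36 sts.
Nearest multiple of 5 → 100.
27.5 cm = 10.83 inches; × 8.5 = 92.03 → 92 rows.

Cast on 100 stitches; work 92 rows.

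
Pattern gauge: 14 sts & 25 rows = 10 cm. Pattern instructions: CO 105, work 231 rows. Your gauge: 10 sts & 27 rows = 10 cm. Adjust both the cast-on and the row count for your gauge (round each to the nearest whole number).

Stitches: 105 × 10/14 = 75.00 → 75.
Rows: 231 × 27/25 = 249.48 → 249.

Cast on 75 stitches; work 249 rows.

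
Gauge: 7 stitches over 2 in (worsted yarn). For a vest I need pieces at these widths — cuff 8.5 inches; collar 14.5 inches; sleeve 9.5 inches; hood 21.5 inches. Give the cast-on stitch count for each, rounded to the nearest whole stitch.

Rate = 7/2 = 3.5 sts per in.
cuff: 8.5 × 3.5 = 29.75 → 30.
collar: 14.5 × 3.5 = 50.75 → 51.
sleeve: 9.5 × 3.5 = 33.25 → 33.
hood: 21.5 × 3.5 = 75.25 → 75.

cuff 30; collar 51; sleeve 33; hood 75.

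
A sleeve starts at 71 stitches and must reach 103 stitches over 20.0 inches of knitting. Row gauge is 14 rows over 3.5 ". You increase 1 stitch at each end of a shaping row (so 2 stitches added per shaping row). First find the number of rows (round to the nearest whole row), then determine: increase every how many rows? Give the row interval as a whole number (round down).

Increase every 5th row.

Rows = 20.0 × 4 = 80.0 → 80 rows.
Stitches to add: 32 → 16 shaping rows (at 2 st each).
80 / 16 = 5.00 → every 5 rows.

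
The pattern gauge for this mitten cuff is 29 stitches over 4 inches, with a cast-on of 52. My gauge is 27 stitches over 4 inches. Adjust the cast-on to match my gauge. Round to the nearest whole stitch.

Scale factor = 27 / 29 = 0.931.
52 × 27 / 29 = 48.41 sts.
→ 48 sts.

CO 48 sts.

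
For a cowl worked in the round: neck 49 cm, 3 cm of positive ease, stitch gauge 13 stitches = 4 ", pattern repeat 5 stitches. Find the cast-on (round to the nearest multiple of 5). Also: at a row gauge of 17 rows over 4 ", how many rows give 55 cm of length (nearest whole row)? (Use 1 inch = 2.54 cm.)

Finished = 49 + 3 = 52 cm.
52 cm × 1/2.54 = 20.47 inches.
13/4 = 3.25 sts per in; 20.47 × 3.25 = 66.54 sts.
Nearest multiple of 5 → 65.
55 cm = 21.65 inches; × 4.25 = 92.03 → 92 rows.

Cast on 65 stitches; work 92 rows.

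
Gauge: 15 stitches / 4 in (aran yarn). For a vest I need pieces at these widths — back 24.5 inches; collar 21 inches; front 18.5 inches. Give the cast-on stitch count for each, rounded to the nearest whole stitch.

back 92; collar 79; front 69.

Rate = 15/4 = 3.75 sts per in.
back: 24.5 × 3.75 = 91.88 → 92.
collar: 21 × 3.75 = 78.75 → 79.
front: 18.5 × 3.75 = 69.38 → 69.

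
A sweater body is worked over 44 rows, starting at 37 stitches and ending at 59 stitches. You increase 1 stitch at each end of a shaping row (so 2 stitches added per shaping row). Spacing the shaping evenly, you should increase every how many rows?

Increase every 4th row.

Stitches to add: |59 − 37| = 22.
Shaping rows needed: 22 / 2 = 11.
44 rows / 11 = every 4 rows.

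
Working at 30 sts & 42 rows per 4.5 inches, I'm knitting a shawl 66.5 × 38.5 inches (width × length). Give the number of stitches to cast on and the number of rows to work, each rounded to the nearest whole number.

Cast on 443 stitches and work 359 rows.

Stitch gauge = 30/4.5 = 6.667 sts/in; 66.5 × 6.667 = 443.33 → 443 sts.
Row gauge = 42/4.5 = 9.333 rows/in; 38.5 × 9.333 = 359.33 → 359 rows.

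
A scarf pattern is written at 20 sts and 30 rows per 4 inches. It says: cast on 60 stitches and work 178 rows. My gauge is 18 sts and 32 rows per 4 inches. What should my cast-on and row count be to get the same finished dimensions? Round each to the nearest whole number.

Cast on 54 stitches; work 190 rows.

Stitches: 60 × 18/20 = 54.00 → 54.
Rows: 178 × 32/30 = 189.87 → 190.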